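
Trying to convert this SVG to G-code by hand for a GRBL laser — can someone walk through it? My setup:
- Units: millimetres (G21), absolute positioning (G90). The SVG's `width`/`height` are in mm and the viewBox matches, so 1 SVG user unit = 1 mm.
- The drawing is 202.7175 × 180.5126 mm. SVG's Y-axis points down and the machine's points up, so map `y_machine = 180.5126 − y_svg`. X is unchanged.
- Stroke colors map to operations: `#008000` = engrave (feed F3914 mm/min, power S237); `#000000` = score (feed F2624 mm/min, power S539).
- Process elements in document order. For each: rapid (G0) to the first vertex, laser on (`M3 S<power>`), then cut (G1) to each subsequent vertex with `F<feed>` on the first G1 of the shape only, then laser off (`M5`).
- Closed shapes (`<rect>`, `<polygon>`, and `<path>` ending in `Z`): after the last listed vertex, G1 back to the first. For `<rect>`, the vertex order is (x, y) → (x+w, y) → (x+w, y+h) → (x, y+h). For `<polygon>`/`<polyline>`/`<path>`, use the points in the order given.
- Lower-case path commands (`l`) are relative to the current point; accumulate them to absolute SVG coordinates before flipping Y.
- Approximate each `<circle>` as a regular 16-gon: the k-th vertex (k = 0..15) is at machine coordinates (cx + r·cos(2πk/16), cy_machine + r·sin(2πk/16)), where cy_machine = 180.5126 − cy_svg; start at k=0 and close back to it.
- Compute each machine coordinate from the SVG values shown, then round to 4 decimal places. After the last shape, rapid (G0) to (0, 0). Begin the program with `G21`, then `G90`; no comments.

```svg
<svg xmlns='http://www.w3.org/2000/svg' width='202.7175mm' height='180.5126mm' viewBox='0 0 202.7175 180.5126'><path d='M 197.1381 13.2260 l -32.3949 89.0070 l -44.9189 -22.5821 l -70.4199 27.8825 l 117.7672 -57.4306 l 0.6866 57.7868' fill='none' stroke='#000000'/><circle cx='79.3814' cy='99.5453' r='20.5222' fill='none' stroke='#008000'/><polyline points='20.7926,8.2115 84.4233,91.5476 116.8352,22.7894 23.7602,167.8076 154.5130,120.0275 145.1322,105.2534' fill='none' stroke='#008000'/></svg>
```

G21
G90
G0 X197.1381 Y167.2866
M3 S539
G1 X164.7432 Y78.2796 F2624
G1 X119.8243 Y100.8617
G1 X49.4044 Y72.9792
G1 X167.1716 Y130.4098
G1 X167.8582 Y72.6230
M5
G0 X99.9036 Y80.9673
M3 S237
G1 X98.3414 Y88.8208 F3914
G1 X93.8928 Y95.4787
G1 X87.2349 Y99.9273
G1 X79.3814 Y101.4895
G1 X71.5279 Y99.9273
G1 X64.8700 Y95.4787
G1 X60.4214 Y88.8208
G1 X58.8592 Y80.9673
G1 X60.4214 Y73.1138
G1 X64.8700 Y66.4559
G1 X71.5279 Y62.0073
G1 X79.3814 Y60.4451
G1 X87.2349 Y62.0073
G1 X93.8928 Y66.4559
G1 X98.3414 Y73.1138
G1 X99.9036 Y80.9673
M5
G0 X20.7926 Y172.3011
M3 S237
G1 X84.4233 Y88.9650 F3914
G1 X116.8352 Y157.7232
G1 X23.7602 Y12.7050
G1 X154.5130 Y60.4851
G1 X145.1322 Y75.2592
M5
G0 X0.0000 Y0.0000

1 u = 1 mm; y_m = 180.5126 − y.

[1] `<path>` open polyline, #000000→score S539 F2624: (197.1381,167.2866) → (164.7432,78.2796) → (119.8243,100.8617) → (49.4044,72.9792) → (167.1716,130.4098) → (167.8582,72.6230)

[2] `<circle>` circle, #008000→engrave S237 F3914: (99.9036,80.9673) → (98.3414,88.8208) → (93.8928,95.4787) → (87.2349,99.9273) → (79.3814,101.4895) → (71.5279,99.9273) → (64.8700,95.4787) → (60.4214,88.8208) → (58.8592,80.9673) → (60.4214,73.1138) → (64.8700,66.4559) → (71.5279,62.0073) → (79.3814,60.4451) → (87.2349,62.0073) → (93.8928,66.4559) → (98.3414,73.1138) → (99.9036,80.9673) (closed)

[3] `<polyline>` open polyline, #008000→engrave S237 F3914: (20.7926,172.3011) → (84.4233,88.9650) → (116.8352,157.7232) → (23.7602,12.7050) → (154.5130,60.4851) → (145.1322,75.2592)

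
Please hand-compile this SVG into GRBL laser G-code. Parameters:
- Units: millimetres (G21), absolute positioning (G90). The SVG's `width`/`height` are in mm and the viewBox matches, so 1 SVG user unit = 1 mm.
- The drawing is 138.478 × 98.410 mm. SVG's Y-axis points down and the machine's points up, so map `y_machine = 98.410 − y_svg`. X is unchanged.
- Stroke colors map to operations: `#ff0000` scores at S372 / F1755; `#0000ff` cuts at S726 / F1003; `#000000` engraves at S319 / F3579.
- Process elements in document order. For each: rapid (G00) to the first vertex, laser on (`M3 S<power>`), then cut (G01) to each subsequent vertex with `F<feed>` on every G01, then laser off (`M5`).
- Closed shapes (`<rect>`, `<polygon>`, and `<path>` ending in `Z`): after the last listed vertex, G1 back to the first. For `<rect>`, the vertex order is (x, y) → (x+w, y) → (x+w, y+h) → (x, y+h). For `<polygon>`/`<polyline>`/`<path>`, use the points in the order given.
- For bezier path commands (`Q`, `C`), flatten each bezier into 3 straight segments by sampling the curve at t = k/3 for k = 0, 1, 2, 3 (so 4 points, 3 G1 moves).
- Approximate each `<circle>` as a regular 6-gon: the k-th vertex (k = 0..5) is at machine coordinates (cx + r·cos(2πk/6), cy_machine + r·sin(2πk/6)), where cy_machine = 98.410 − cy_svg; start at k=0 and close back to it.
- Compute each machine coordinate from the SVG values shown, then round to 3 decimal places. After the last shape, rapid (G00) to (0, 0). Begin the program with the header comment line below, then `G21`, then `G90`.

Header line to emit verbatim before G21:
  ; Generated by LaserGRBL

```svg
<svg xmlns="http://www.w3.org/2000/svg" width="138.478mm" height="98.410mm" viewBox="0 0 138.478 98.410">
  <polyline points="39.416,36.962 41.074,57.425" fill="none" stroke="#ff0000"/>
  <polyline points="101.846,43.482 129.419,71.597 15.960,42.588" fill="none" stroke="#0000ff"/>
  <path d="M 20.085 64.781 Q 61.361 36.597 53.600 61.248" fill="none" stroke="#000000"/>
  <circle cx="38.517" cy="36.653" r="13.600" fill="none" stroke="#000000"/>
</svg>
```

; Generated by LaserGRBL
G21
G90
G00 X39.416 Y61.448
M3 S372
G01 X41.074 Y40.985 F1755
M5
G00 X101.846 Y54.928
M3 S726
G01 X129.419 Y26.813 F1003
G01 X15.960 Y55.822 F1003
M5
G00 X20.085 Y33.629
M3 S319
G01 X42.154 Y46.548 F3579
G01 X53.325 Y47.725 F3579
G01 X53.600 Y37.162 F3579
M5
G00 X52.117 Y61.757
M3 S319
G01 X45.317 Y73.535 F3579
G01 X31.717 Y73.535 F3579
G01 X24.917 Y61.757 F3579
G01 X31.717 Y49.979 F3579
G01 X45.317 Y49.979 F3579
G01 X52.117 Y61.757 F3579
M5
G00 X0.000 Y0.000

viewBox `0 0 138.478 98.410` with mm width/height → 1 unit = 1 mm. Flip: y_m = 98.410 − y_svg.

**Shape 1** — `<polyline>` line segment, stroke `#ff0000` → score (S372, F1755). Machine vertices: (39.416,61.448) → (41.074,40.985). Open path.

**Shape 2** — `<polyline>` open polyline, stroke `#0000ff` → cut (S726, F1003). Machine vertices: (101.846,54.928) → (129.419,26.813) → (15.960,55.822). Open path.

**Shape 3** — `<path>` quadratic bezier, stroke `#000000` → engrave (S319, F3579). Control points (SVG): P0=(20.085,64.781), P1=(61.361,36.597), P2=(53.600,61.248); sampled at t=k/3. Machine vertices: (20.085,33.629) → (42.154,46.548) → (53.325,47.725) → (53.600,37.162). Open path.

**Shape 4** — `<circle>` circle, stroke `#000000` → engrave (S319, F3579). Machine vertices: (52.117,61.757) → (45.317,73.535) → (31.717,73.535) → (24.917,61.757) → (31.717,49.979) → (45.317,49.979) → (52.117,61.757). Closed: final G1 returns to the first vertex.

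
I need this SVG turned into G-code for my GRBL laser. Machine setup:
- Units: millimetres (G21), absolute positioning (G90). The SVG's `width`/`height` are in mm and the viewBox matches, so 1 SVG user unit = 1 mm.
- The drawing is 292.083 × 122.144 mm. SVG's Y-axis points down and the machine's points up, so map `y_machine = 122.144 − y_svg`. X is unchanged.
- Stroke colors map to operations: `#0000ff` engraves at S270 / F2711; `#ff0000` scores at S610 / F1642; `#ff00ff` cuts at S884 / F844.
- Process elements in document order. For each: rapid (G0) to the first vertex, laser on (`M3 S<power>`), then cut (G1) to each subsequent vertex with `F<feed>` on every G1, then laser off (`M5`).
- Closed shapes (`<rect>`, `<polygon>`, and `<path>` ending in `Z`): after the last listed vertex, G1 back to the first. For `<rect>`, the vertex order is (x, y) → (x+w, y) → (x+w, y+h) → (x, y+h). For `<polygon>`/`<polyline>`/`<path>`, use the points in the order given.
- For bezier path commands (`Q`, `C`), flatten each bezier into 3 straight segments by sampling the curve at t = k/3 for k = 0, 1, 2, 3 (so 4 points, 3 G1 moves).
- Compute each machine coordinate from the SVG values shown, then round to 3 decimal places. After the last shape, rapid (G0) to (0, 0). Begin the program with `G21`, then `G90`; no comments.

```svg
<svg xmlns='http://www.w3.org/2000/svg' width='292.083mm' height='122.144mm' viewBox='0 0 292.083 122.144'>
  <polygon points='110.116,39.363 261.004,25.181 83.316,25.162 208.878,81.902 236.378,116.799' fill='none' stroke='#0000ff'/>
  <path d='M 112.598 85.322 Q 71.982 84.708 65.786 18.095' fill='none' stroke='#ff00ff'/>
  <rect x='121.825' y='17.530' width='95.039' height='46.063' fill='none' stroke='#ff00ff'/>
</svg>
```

G21
G90
G0 X110.116 Y82.781
M3 S270
G1 X261.004 Y96.963 F2711
G1 X83.316 Y96.982 F2711
G1 X208.878 Y40.242 F2711
G1 X236.378 Y5.345 F2711
G1 X110.116 Y82.781 F2711
M5
G0 X112.598 Y36.822
M3 S884
G1 X89.345 Y44.565 F844
G1 X73.741 Y66.974 F844
G1 X65.786 Y104.049 F844
M5
G0 X121.825 Y104.614
M3 S884
G1 X216.864 Y104.614 F844
G1 X216.864 Y58.551 F844
G1 X121.825 Y58.551 F844
G1 X121.825 Y104.614 F844
M5
G0 X0.000 Y0.000

1 u = 1 mm; y_m = 122.144 − y.

[1] `<polygon>` closed polygon, #0000ff→engrave S270 F2711: (110.116,82.781) → (261.004,96.963) → (83.316,96.982) → (208.878,40.242) → (236.378,5.345) → (110.116,82.781) (closed)

[2] `<path>` quadratic bezier, #ff00ff→cut S884 F844: (112.598,36.822) → (89.345,44.565) → (73.741,66.974) → (65.786,104.049)

[3] `<rect>` rectangle, #ff00ff→cut S884 F844: (121.825,104.614) → (216.864,104.614) → (216.864,58.551) → (121.825,58.551) → (121.825,104.614) (closed)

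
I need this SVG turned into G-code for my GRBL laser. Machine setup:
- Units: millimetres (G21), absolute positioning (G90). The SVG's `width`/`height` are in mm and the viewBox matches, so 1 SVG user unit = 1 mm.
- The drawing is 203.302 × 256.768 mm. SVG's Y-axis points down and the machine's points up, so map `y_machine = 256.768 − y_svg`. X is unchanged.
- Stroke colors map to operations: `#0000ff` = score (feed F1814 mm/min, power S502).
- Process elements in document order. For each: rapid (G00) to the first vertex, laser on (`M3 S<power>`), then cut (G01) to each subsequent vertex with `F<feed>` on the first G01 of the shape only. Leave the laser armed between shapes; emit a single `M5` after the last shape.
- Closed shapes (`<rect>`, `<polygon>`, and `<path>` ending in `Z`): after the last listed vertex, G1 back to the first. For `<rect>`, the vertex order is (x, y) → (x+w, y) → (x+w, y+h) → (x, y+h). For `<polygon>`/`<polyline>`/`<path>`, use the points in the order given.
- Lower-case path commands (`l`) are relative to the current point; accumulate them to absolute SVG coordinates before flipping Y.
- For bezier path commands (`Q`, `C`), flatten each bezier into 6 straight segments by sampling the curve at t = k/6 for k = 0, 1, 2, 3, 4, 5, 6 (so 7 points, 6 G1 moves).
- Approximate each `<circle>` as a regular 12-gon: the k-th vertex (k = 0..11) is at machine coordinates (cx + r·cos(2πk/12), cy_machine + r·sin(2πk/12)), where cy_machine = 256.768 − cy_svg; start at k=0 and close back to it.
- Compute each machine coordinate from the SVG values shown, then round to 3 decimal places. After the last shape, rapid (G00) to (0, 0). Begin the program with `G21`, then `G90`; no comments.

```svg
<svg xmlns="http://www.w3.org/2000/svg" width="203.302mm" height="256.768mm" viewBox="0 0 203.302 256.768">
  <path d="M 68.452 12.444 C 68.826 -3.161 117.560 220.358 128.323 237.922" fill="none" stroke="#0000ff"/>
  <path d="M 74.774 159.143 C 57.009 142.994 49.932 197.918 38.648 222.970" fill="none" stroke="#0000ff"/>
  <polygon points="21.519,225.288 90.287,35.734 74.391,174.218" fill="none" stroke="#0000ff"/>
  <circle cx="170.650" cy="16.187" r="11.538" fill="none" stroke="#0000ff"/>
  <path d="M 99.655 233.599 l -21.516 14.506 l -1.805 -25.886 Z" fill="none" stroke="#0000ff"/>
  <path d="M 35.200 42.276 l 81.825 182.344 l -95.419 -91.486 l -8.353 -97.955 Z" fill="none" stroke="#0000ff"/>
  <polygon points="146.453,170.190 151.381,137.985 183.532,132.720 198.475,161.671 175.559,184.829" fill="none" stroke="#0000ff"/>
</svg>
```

Since the viewBox matches the mm dimensions, user units are millimetres directly. The only transform is the Y-flip y_m = 256.768 − y_svg.

Shape 1 is a cubic bezier drawn with `<path>`. Its stroke #0000ff means score at S502, F1814. After flipping Y the toolpath is (68.452,244.324) → (72.269,234.260) → (81.749,196.705) → (94.492,144.023) → (108.100,88.577) → (120.177,42.730) → (128.323,18.846).

Shape 2 is a cubic bezier drawn with `<path>`. Its stroke #0000ff means score at S502, F1814. After flipping Y the toolpath is (74.774,97.625) → (66.713,100.244) → (60.020,93.822) → (54.281,81.162) → (49.081,65.069) → (44.008,48.346) → (38.648,33.798).

Shape 3 is a closed polygon drawn with `<polygon>`. Its stroke #0000ff means score at S502, F1814. After flipping Y the toolpath is (21.519,31.480) → (90.287,221.034) → (74.391,82.550) → (21.519,31.480), returning to the start.

Shape 4 is a circle drawn with `<circle>`. Its stroke #0000ff means score at S502, F1814. After flipping Y the toolpath is (182.188,240.581) → (180.642,246.350) → (176.419,250.573) → (170.650,252.119) → (164.881,250.573) → (160.658,246.350) → (159.112,240.581) → (160.658,234.812) → (164.881,230.589) → (170.650,229.043) → (176.419,230.589) → (180.642,234.812) → (182.188,240.581), returning to the start.

Shape 5 is a regular polygon drawn with `<path>`. Its stroke #0000ff means score at S502, F1814. After flipping Y the toolpath is (99.655,23.169) → (78.139,8.663) → (76.334,34.549) → (99.655,23.169), returning to the start.

Shape 6 is a closed polygon drawn with `<path>`. Its stroke #0000ff means score at S502, F1814. After flipping Y the toolpath is (35.200,214.492) → (117.025,32.148) → (21.606,123.634) → (13.253,221.589) → (35.200,214.492), returning to the start.

Shape 7 is a regular polygon drawn with `<polygon>`. Its stroke #0000ff means score at S502, F1814. After flipping Y the toolpath is (146.453,86.578) → (151.381,118.783) → (183.532,124.048) → (198.475,95.097) → (175.559,71.939) → (146.453,86.578), returning to the start.

G21
G90
G00 X68.452 Y244.324
M3 S502
G01 X72.269 Y234.260 F1814
G01 X81.749 Y196.705
G01 X94.492 Y144.023
G01 X108.100 Y88.577
G01 X120.177 Y42.730
G01 X128.323 Y18.846
G00 X74.774 Y97.625
M3 S502
G01 X66.713 Y100.244 F1814
G01 X60.020 Y93.822
G01 X54.281 Y81.162
G01 X49.081 Y65.069
G01 X44.008 Y48.346
G01 X38.648 Y33.798
G00 X21.519 Y31.480
M3 S502
G01 X90.287 Y221.034 F1814
G01 X74.391 Y82.550
G01 X21.519 Y31.480
G00 X182.188 Y240.581
M3 S502
G01 X180.642 Y246.350 F1814
G01 X176.419 Y250.573
G01 X170.650 Y252.119
G01 X164.881 Y250.573
G01 X160.658 Y246.350
G01 X159.112 Y240.581
G01 X160.658 Y234.812
G01 X164.881 Y230.589
G01 X170.650 Y229.043
G01 X176.419 Y230.589
G01 X180.642 Y234.812
G01 X182.188 Y240.581
G00 X99.655 Y23.169
M3 S502
G01 X78.139 Y8.663 F1814
G01 X76.334 Y34.549
G01 X99.655 Y23.169
G00 X35.200 Y214.492
M3 S502
G01 X117.025 Y32.148 F1814
G01 X21.606 Y123.634
G01 X13.253 Y221.589
G01 X35.200 Y214.492
G00 X146.453 Y86.578
M3 S502
G01 X151.381 Y118.783 F1814
G01 X183.532 Y124.048
G01 X198.475 Y95.097
G01 X175.559 Y71.939
G01 X146.453 Y86.578
M5
G00 X0.000 Y0.000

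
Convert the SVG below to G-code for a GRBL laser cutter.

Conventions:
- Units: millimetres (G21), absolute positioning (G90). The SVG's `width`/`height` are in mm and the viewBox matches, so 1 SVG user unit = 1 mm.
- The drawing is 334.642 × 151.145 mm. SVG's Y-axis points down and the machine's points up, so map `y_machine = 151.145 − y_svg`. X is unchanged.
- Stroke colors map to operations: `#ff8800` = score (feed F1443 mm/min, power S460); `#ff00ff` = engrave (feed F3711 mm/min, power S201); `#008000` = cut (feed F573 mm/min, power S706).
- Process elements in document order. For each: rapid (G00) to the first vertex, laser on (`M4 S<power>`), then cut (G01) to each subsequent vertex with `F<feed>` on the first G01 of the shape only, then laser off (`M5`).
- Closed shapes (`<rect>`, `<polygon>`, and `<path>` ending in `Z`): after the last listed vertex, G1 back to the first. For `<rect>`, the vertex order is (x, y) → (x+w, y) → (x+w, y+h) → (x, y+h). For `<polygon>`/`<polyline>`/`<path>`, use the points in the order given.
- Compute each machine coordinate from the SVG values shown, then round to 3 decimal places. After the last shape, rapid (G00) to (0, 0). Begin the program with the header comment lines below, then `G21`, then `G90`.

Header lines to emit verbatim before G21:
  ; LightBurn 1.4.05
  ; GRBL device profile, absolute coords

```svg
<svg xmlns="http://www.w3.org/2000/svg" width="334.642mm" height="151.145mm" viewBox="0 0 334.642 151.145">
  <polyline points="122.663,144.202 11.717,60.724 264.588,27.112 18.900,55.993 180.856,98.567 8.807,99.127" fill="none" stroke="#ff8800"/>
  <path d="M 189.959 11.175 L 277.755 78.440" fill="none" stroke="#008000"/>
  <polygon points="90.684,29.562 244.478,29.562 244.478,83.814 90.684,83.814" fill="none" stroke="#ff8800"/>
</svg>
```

; LightBurn 1.4.05
; GRBL device profile, absolute coords
G21
G90
G00 X122.663 Y6.943
M4 S460
G01 X11.717 Y90.421 F1443
G01 X264.588 Y124.033
G01 X18.900 Y95.152
G01 X180.856 Y52.578
G01 X8.807 Y52.018
M5
G00 X189.959 Y139.970
M4 S706
G01 X277.755 Y72.705 F573
M5
G00 X90.684 Y121.583
M4 S460
G01 X244.478 Y121.583 F1443
G01 X244.478 Y67.331
G01 X90.684 Y67.331
G01 X90.684 Y121.583
M5
G00 X0.000 Y0.000

Since the viewBox matches the mm dimensions, user units are millimetres directly. The only transform is the Y-flip y_m = 151.145 − y_svg.

Shape 1 is a open polyline drawn with `<polyline>`. Its stroke #ff8800 means score at S460, F1443. After flipping Y the toolpath is (122.663,6.943) → (11.717,90.421) → (264.588,124.033) → (18.900,95.152) → (180.856,52.578) → (8.807,52.018).

Shape 2 is a line segment drawn with `<path>`. Its stroke #008000 means cut at S706, F573. After flipping Y the toolpath is (189.959,139.970) → (277.755,72.705).

Shape 3 is a rectangle drawn with `<polygon>`. Its stroke #ff8800 means score at S460, F1443. After flipping Y the toolpath is (90.684,121.583) → (244.478,121.583) → (244.478,67.331) → (90.684,67.331) → (90.684,121.583), returning to the start.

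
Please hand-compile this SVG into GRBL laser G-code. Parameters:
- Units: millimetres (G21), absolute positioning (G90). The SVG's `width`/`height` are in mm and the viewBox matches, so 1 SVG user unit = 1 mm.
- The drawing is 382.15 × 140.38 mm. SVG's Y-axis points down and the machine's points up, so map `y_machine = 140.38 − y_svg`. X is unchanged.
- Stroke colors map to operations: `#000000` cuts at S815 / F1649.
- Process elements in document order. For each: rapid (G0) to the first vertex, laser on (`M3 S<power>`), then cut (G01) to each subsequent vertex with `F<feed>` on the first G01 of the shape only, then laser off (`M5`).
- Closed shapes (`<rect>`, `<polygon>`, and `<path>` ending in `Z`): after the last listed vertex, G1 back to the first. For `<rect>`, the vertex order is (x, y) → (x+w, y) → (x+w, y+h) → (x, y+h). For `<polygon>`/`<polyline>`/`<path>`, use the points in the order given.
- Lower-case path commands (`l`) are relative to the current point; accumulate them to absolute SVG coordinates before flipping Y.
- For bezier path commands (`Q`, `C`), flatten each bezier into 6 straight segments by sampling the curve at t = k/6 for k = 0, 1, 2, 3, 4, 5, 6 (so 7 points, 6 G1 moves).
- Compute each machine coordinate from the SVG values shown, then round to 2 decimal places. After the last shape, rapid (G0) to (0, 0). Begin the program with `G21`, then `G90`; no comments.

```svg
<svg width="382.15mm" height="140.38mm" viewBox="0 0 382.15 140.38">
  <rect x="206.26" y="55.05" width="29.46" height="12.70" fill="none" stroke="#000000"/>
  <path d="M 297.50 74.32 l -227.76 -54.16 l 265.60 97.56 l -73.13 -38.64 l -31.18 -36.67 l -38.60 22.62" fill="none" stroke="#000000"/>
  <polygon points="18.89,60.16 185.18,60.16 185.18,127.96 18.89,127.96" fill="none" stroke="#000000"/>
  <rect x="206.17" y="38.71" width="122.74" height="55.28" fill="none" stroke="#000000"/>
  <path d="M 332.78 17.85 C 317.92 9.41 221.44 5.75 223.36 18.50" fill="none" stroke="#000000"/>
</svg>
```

G21
G90
G0 X206.26 Y85.33
M3 S815
G01 X235.72 Y85.33 F1649
G01 X235.72 Y72.63
G01 X206.26 Y72.63
G01 X206.26 Y85.33
M5
G0 X297.50 Y66.06
M3 S815
G01 X69.74 Y120.22 F1649
G01 X335.34 Y22.66
G01 X262.21 Y61.30
G01 X231.03 Y97.97
G01 X192.43 Y75.35
M5
G0 X18.89 Y80.22
M3 S815
G01 X185.18 Y80.22 F1649
G01 X185.18 Y12.42
G01 X18.89 Y12.42
G01 X18.89 Y80.22
M5
G0 X206.17 Y101.67
M3 S815
G01 X328.91 Y101.67 F1649
G01 X328.91 Y46.39
G01 X206.17 Y46.39
G01 X206.17 Y101.67
M5
G0 X332.78 Y122.53
M3 S815
G01 X319.38 Y126.30 F1649
G01 X297.38 Y128.95
G01 X271.78 Y130.15
G01 X247.57 Y129.59
G01 X229.77 Y126.94
G01 X223.36 Y121.88
M5
G0 X0.00 Y0.00

1 u = 1 mm; y_m = 140.38 − y.

[1] `<rect>` rectangle, #000000→cut S815 F1649: (206.26,85.33) → (235.72,85.33) → (235.72,72.63) → (206.26,72.63) → (206.26,85.33) (closed)

[2] `<path>` open polyline, #000000→cut S815 F1649: (297.50,66.06) → (69.74,120.22) → (335.34,22.66) → (262.21,61.30) → (231.03,97.97) → (192.43,75.35)

[3] `<polygon>` rectangle, #000000→cut S815 F1649: (18.89,80.22) → (185.18,80.22) → (185.18,12.42) → (18.89,12.42) → (18.89,80.22) (closed)

[4] `<rect>` rectangle, #000000→cut S815 F1649: (206.17,101.67) → (328.91,101.67) → (328.91,46.39) → (206.17,46.39) → (206.17,101.67) (closed)

[5] `<path>` cubic bezier, #000000→cut S815 F1649: (332.78,122.53) → (319.38,126.30) → (297.38,128.95) → (271.78,130.15) → (247.57,129.59) → (229.77,126.94) → (223.36,121.88)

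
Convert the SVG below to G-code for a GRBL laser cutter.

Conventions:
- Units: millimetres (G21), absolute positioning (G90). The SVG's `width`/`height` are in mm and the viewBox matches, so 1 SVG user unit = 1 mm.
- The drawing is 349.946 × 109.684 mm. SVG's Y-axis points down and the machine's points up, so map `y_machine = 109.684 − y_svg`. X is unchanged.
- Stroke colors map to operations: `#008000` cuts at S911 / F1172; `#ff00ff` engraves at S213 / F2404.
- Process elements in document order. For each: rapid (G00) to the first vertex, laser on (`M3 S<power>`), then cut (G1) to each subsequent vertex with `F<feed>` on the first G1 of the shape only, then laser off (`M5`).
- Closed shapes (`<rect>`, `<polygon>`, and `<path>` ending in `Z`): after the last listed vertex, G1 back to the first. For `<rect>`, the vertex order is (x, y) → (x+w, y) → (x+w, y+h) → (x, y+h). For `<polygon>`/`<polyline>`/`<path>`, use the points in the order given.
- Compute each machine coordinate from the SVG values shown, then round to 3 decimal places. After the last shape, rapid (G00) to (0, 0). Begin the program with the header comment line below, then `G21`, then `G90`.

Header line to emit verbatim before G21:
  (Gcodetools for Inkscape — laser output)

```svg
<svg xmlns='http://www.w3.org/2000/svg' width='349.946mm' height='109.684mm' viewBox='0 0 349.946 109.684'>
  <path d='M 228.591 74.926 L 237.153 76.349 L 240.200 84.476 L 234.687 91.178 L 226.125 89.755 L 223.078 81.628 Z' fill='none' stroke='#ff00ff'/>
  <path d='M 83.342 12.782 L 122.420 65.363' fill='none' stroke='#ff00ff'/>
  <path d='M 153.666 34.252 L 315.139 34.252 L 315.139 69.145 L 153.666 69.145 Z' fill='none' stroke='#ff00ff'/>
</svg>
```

viewBox `0 0 349.946 109.684` with mm width/height → 1 unit = 1 mm. Flip: y_m = 109.684 − y_svg.

**Shape 1** — `<path>` regular polygon, stroke `#ff00ff` → engrave (S213, F2404). Machine vertices: (228.591,34.758) → (237.153,33.335) → (240.200,25.208) → (234.687,18.506) → (226.125,19.929) → (223.078,28.056) → (228.591,34.758). Closed: final G1 returns to the first vertex.

**Shape 2** — `<path>` line segment, stroke `#ff00ff` → engrave (S213, F2404). Machine vertices: (83.342,96.902) → (122.420,44.321). Open path.

**Shape 3** — `<path>` rectangle, stroke `#ff00ff` → engrave (S213, F2404). Machine vertices: (153.666,75.432) → (315.139,75.432) → (315.139,40.539) → (153.666,40.539) → (153.666,75.432). Closed: final G1 returns to the first vertex.

(Gcodetools for Inkscape — laser output)
G21
G90
G00 X228.591 Y34.758
M3 S213
G1 X237.153 Y33.335 F2404
G1 X240.200 Y25.208
G1 X234.687 Y18.506
G1 X226.125 Y19.929
G1 X223.078 Y28.056
G1 X228.591 Y34.758
M5
G00 X83.342 Y96.902
M3 S213
G1 X122.420 Y44.321 F2404
M5
G00 X153.666 Y75.432
M3 S213
G1 X315.139 Y75.432 F2404
G1 X315.139 Y40.539
G1 X153.666 Y40.539
G1 X153.666 Y75.432
M5
G00 X0.000 Y0.000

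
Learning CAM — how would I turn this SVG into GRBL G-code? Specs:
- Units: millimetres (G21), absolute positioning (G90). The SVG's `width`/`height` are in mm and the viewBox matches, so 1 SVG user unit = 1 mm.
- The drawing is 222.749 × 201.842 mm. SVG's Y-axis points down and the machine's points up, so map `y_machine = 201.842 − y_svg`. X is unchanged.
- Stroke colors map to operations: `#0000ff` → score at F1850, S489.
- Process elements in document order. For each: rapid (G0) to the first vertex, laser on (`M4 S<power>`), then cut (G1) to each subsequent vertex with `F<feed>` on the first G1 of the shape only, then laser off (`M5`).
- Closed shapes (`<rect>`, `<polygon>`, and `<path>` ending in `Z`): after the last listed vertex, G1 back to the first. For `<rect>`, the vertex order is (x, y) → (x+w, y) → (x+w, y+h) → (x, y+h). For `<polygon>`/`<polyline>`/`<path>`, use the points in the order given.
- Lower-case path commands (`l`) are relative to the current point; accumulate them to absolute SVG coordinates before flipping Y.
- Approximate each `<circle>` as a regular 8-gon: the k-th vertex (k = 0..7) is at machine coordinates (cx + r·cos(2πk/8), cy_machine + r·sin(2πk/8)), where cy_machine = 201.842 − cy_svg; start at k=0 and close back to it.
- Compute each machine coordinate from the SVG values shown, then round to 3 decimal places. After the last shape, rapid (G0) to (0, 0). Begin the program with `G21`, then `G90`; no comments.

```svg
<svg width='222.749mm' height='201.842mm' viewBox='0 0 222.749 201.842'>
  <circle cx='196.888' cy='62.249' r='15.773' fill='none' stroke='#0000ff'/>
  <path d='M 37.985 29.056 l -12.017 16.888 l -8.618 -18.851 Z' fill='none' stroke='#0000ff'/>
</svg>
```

Since the viewBox matches the mm dimensions, user units are millimetres directly. The only transform is the Y-flip y_m = 201.842 − y_svg.

Shape 1 is a circle drawn with `<circle>`. Its stroke #0000ff means score at S489, F1850. After flipping Y the toolpath is (212.661,139.593) → (208.041,150.746) → (196.888,155.366) → (185.735,150.746) → (181.115,139.593) → (185.735,128.440) → (196.888,123.820) → (208.041,128.440) → (212.661,139.593), returning to the start.

Shape 2 is a regular polygon drawn with `<path>`. Its stroke #0000ff means score at S489, F1850. After flipping Y the toolpath is (37.985,172.786) → (25.968,155.898) → (17.350,174.749) → (37.985,172.786), returning to the start.

G21
G90
G0 X212.661 Y139.593
M4 S489
G1 X208.041 Y150.746 F1850
G1 X196.888 Y155.366
G1 X185.735 Y150.746
G1 X181.115 Y139.593
G1 X185.735 Y128.440
G1 X196.888 Y123.820
G1 X208.041 Y128.440
G1 X212.661 Y139.593
M5
G0 X37.985 Y172.786
M4 S489
G1 X25.968 Y155.898 F1850
G1 X17.350 Y174.749
G1 X37.985 Y172.786
M5
G0 X0.000 Y0.000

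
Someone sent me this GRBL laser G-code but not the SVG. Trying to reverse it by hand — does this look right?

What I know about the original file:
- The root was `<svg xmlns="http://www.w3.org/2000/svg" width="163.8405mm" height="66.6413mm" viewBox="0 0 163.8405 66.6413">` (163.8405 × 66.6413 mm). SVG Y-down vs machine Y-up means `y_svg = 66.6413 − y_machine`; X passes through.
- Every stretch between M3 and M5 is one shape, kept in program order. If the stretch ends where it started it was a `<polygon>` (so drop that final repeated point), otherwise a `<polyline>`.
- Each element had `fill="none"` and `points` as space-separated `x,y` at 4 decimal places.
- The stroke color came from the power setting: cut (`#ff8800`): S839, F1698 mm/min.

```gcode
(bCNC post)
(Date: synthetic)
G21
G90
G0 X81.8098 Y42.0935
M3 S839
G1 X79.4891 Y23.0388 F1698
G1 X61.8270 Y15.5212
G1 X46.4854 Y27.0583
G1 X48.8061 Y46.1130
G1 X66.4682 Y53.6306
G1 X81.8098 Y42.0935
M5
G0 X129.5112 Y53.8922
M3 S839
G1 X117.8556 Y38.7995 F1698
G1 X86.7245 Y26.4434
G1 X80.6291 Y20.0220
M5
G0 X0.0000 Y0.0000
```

y_svg = 66.6413 − y_m. Every run uses S839, so all elements get stroke `#ff8800` (cut).

[1] closed run; points: 81.8098,24.5478 79.4891,43.6025 61.8270,51.1201 46.4854,39.5830 48.8061,20.5283 66.4682,13.0107

[2] open run; points: 129.5112,12.7491 117.8556,27.8418 86.7245,40.1979 80.6291,46.6193

<svg xmlns="http://www.w3.org/2000/svg" width="163.8405mm" height="66.6413mm" viewBox="0 0 163.8405 66.6413">
  <polygon points="81.8098,24.5478 79.4891,43.6025 61.8270,51.1201 46.4854,39.5830 48.8061,20.5283 66.4682,13.0107" fill="none" stroke="#ff8800"/>
  <polyline points="129.5112,12.7491 117.8556,27.8418 86.7245,40.1979 80.6291,46.6193" fill="none" stroke="#ff8800"/>
</svg>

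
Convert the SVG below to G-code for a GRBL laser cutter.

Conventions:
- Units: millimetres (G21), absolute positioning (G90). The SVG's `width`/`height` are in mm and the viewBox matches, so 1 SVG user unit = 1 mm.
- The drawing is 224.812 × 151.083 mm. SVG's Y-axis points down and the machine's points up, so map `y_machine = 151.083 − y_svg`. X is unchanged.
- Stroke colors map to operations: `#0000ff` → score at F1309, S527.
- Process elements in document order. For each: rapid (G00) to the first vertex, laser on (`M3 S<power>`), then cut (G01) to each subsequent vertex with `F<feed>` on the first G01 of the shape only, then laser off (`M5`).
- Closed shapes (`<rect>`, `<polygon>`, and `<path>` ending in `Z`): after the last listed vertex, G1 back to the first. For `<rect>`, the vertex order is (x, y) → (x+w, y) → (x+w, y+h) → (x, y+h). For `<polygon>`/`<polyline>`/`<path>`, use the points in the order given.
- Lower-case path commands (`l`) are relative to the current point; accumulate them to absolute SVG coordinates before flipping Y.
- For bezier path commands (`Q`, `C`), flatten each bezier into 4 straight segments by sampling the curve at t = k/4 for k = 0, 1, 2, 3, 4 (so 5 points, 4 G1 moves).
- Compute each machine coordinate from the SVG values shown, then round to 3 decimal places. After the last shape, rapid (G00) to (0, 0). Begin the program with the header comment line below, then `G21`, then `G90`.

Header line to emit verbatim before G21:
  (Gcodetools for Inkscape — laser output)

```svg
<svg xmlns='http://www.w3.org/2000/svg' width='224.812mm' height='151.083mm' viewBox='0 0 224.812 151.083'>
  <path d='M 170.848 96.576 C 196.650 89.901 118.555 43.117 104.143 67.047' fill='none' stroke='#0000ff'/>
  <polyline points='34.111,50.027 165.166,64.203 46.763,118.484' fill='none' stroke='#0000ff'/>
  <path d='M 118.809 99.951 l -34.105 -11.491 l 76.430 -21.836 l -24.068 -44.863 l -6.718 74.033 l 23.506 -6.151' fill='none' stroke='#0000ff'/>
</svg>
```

viewBox `0 0 224.812 151.083` with mm width/height → 1 unit = 1 mm. Flip: y_m = 151.083 − y_svg.

**Shape 1** — `<path>` cubic bezier, stroke `#0000ff` → score (S527, F1309). Control points (SVG): P0=(170.848,96.576), P1=(196.650,89.901), P2=(118.555,43.117), P3=(104.143,67.047); sampled at t=k/4. Machine vertices: (170.848,54.507) → (173.337,65.302) → (152.576,80.748) → (124.274,90.456) → (104.143,84.036). Open path.

**Shape 2** — `<polyline>` open polyline, stroke `#0000ff` → score (S527, F1309). Machine vertices: (34.111,101.056) → (165.166,86.880) → (46.763,32.599). Open path.

**Shape 3** — `<path>` open polyline, stroke `#0000ff` → score (S527, F1309). Machine vertices: (118.809,51.132) → (84.704,62.623) → (161.134,84.459) → (137.066,129.322) → (130.348,55.289) → (153.854,61.440). Open path.

(Gcodetools for Inkscape — laser output)
G21
G90
G00 X170.848 Y54.507
M3 S527
G01 X173.337 Y65.302 F1309
G01 X152.576 Y80.748
G01 X124.274 Y90.456
G01 X104.143 Y84.036
M5
G00 X34.111 Y101.056
M3 S527
G01 X165.166 Y86.880 F1309
G01 X46.763 Y32.599
M5
G00 X118.809 Y51.132
M3 S527
G01 X84.704 Y62.623 F1309
G01 X161.134 Y84.459
G01 X137.066 Y129.322
G01 X130.348 Y55.289
G01 X153.854 Y61.440
M5
G00 X0.000 Y0.000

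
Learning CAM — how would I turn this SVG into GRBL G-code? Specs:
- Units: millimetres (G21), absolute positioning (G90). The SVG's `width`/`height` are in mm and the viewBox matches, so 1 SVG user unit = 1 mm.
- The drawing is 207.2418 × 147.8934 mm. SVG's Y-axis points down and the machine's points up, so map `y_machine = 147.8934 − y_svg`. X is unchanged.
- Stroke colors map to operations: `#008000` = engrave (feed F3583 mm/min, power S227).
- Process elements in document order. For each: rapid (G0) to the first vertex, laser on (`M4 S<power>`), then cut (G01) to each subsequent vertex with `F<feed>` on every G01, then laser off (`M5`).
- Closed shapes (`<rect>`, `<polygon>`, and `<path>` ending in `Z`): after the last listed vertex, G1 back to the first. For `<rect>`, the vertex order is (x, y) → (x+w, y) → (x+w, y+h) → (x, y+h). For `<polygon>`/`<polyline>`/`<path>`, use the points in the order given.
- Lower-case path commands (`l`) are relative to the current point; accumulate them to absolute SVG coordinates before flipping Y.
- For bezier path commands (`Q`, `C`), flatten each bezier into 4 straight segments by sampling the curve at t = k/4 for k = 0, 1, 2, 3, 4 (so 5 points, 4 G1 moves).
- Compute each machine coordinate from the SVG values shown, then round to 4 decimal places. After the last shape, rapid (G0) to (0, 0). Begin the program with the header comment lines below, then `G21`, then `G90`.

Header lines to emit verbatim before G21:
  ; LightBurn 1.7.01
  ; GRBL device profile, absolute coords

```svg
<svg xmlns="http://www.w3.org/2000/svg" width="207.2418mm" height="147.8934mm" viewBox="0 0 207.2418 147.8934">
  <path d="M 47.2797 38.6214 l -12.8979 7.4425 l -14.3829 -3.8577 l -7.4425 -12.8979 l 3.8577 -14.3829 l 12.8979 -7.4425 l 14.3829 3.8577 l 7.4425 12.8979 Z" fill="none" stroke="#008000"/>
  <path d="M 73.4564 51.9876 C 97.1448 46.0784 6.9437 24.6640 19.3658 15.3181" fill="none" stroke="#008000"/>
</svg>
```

viewBox `0 0 207.2418 147.8934` with mm width/height → 1 unit = 1 mm. Flip: y_m = 147.8934 − y_svg.

**Shape 1** — `<path>` regular polygon, stroke `#008000` → engrave (S227, F3583). Machine vertices: (47.2797,109.2720) → (34.3818,101.8295) → (19.9989,105.6872) → (12.5564,118.5851) → (16.4141,132.9680) → (29.3120,140.4105) → (43.6949,136.5528) → (51.1374,123.6549) → (47.2797,109.2720). Closed: final G1 returns to the first vertex.

**Shape 2** — `<path>` cubic bezier, stroke `#008000` → engrave (S227, F3583). Control points (SVG): P0=(73.4564,51.9876), P1=(97.1448,46.0784), P2=(6.9437,24.6640), P3=(19.3658,15.3181); sampled at t=k/4. Machine vertices: (73.4564,95.9058) → (73.2514,102.8141) → (50.6360,112.9518) → (25.9081,123.7339) → (19.3658,132.5753). Open path.

; LightBurn 1.7.01
; GRBL device profile, absolute coords
G21
G90
G0 X47.2797 Y109.2720
M4 S227
G01 X34.3818 Y101.8295 F3583
G01 X19.9989 Y105.6872 F3583
G01 X12.5564 Y118.5851 F3583
G01 X16.4141 Y132.9680 F3583
G01 X29.3120 Y140.4105 F3583
G01 X43.6949 Y136.5528 F3583
G01 X51.1374 Y123.6549 F3583
G01 X47.2797 Y109.2720 F3583
M5
G0 X73.4564 Y95.9058
M4 S227
G01 X73.2514 Y102.8141 F3583
G01 X50.6360 Y112.9518 F3583
G01 X25.9081 Y123.7339 F3583
G01 X19.3658 Y132.5753 F3583
M5
G0 X0.0000 Y0.0000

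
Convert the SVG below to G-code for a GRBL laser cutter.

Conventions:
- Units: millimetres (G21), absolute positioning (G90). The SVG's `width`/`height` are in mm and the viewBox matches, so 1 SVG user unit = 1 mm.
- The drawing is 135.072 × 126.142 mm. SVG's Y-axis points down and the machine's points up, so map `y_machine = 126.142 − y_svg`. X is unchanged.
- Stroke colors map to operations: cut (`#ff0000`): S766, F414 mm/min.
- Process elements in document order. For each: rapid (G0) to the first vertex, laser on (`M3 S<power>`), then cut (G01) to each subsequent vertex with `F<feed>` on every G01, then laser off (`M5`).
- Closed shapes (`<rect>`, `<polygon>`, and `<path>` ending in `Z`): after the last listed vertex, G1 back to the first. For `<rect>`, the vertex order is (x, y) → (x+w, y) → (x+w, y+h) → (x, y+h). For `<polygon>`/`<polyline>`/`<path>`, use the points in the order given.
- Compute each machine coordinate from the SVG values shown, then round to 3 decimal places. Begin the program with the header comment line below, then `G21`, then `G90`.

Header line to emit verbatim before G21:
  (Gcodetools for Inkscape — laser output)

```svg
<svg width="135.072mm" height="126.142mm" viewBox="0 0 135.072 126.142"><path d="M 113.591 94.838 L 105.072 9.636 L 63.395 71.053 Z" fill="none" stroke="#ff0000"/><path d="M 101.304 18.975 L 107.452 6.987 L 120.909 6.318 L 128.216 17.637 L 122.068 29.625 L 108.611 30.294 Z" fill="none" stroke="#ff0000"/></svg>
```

(Gcodetools for Inkscape — laser output)
G21
G90
G0 X113.591 Y31.304
M3 S766
G01 X105.072 Y116.506 F414
G01 X63.395 Y55.089 F414
G01 X113.591 Y31.304 F414
M5
G0 X101.304 Y107.167
M3 S766
G01 X107.452 Y119.155 F414
G01 X120.909 Y119.824 F414
G01 X128.216 Y108.505 F414
G01 X122.068 Y96.517 F414
G01 X108.611 Y95.848 F414
G01 X101.304 Y107.167 F414
M5

Since the viewBox matches the mm dimensions, user units are millimetres directly. The only transform is the Y-flip y_m = 126.142 − y_svg.

Shape 1 is a closed polygon drawn with `<path>`. Its stroke #ff0000 means cut at S766, F414. After flipping Y the toolpath is (113.591,31.304) → (105.072,116.506) → (63.395,55.089) → (113.591,31.304), returning to the start.

Shape 2 is a regular polygon drawn with `<path>`. Its stroke #ff0000 means cut at S766, F414. After flipping Y the toolpath is (101.304,107.167) → (107.452,119.155) → (120.909,119.824) → (128.216,108.505) → (122.068,96.517) → (108.611,95.848) → (101.304,107.167), returning to the start.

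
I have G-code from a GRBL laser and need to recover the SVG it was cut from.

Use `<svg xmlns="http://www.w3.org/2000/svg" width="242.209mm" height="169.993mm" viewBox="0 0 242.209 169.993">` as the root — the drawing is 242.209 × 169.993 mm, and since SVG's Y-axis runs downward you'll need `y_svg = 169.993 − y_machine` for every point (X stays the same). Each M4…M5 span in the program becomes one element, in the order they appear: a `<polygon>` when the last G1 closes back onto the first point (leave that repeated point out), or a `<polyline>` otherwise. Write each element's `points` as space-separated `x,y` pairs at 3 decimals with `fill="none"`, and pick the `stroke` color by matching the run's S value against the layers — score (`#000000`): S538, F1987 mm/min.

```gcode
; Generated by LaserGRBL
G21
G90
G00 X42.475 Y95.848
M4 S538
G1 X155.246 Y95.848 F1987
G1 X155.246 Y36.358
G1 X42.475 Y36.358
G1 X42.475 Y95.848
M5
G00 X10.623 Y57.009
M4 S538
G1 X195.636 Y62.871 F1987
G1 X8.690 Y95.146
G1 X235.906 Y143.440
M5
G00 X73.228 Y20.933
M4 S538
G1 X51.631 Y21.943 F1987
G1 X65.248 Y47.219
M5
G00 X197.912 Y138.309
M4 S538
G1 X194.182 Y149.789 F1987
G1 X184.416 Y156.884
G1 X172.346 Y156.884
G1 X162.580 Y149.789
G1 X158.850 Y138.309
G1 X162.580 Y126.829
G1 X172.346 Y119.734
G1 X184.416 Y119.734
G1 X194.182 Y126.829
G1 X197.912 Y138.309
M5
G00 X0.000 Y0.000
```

<svg xmlns="http://www.w3.org/2000/svg" width="242.209mm" height="169.993mm" viewBox="0 0 242.209 169.993">
  <polygon points="42.475,74.145 155.246,74.145 155.246,133.635 42.475,133.635" fill="none" stroke="#000000"/>
  <polyline points="10.623,112.984 195.636,107.122 8.690,74.847 235.906,26.553" fill="none" stroke="#000000"/>
  <polyline points="73.228,149.060 51.631,148.050 65.248,122.774" fill="none" stroke="#000000"/>
  <polygon points="197.912,31.684 194.182,20.204 184.416,13.109 172.346,13.109 162.580,20.204 158.850,31.684 162.580,43.164 172.346,50.259 184.416,50.259 194.182,43.164" fill="none" stroke="#000000"/>
</svg>

y_svg = 169.993 − y_m. Every run uses S538, so all elements get stroke `#000000` (score).

[1] closed run; points: 42.475,74.145 155.246,74.145 155.246,133.635 42.475,133.635

[2] open run; points: 10.623,112.984 195.636,107.122 8.690,74.847 235.906,26.553

[3] open run; points: 73.228,149.060 51.631,148.050 65.248,122.774

[4] closed run; points: 197.912,31.684 194.182,20.204 184.416,13.109 172.346,13.109 162.580,20.204 158.850,31.684 162.580,43.164 172.346,50.259 184.416,50.259 194.182,43.164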